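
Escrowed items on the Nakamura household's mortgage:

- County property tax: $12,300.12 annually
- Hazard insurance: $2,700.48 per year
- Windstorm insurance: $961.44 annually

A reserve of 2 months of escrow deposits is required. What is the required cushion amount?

$2,660.34

County property tax — $12,300.12
Hazard insurance — $2,700.48
Windstorm insurance — $961.44
Annual escrow total = $15,962.04
Monthly escrow = $15,962.04 / 12 = $1,330.17
Reserve = 2 × $1,330.17 = $2,660.34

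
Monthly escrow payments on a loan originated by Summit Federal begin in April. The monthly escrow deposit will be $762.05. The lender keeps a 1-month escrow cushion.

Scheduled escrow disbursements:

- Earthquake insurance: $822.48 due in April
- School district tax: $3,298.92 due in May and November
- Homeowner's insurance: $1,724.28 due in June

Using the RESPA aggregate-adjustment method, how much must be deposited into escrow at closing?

Cushion = 1 × $762.05 = $762.05
Trial balance (start $0, +$762.05 each month, − disbursements):
  Apr: +$762.05 − $822.48 → -$60.43
  May: +$762.05 − $3,298.92 → -$2,597.30
  Jun: +$762.05 − $1,724.28 → -$3,559.53
  Jul: +$762.05 → -$2,797.48
  Aug: +$762.05 → -$2,035.43
  Sep: +$762.05 → -$1,273.38
  Oct: +$762.05 → -$511.33
  Nov: +$762.05 − $3,298.92 → -$3,048.20
  Dec: +$762.05 → -$2,286.15
  Jan: +$762.05 → -$1,524.10
  Feb: +$762.05 → -$762.05
  Mar: +$762.05 → $0.00
Lowest trial balance = -$3,559.53 (Jun)
Initial deposit = cushion − low point = $762.05 − (-$3,559.53) = $4,321.58

$4,321.58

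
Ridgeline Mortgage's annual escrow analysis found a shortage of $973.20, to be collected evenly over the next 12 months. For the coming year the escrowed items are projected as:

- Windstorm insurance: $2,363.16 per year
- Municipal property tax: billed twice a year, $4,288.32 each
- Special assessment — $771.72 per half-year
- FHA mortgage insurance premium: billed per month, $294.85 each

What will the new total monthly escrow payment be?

Windstorm insurance: $2,363.16
Municipal property tax: $4,288.32 × 2 = $8,576.64
Special assessment: $771.72 × 2 = $1,543.44
FHA mortgage insurance premium: $294.85 × 12 = $3,538.20
Yearly total = $16,021.44
Base monthly escrow = $16,021.44 ÷ 12 = $1,335.12
Shortage per month = $973.20 ÷ 12 = $81.10
New monthly escrow = $1,335.12 + $81.10 = $1,416.22

$1,416.22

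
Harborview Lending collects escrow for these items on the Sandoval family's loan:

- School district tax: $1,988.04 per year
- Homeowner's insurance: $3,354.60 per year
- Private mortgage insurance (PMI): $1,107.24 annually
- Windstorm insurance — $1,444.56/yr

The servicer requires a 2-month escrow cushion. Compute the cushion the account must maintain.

$1,315.74

School district tax: $1,988.04
Homeowner's insurance: $3,354.60
Private mortgage insurance (PMI): $1,107.24
Windstorm insurance: $1,444.56
Combined annual = $1,988.04 + $3,354.60 + $1,107.24 + $1,444.56 = $7,894.44
Per month = $7,894.44 ÷ 12 = $657.87
Cushion = 2 × $657.87 = $1,315.74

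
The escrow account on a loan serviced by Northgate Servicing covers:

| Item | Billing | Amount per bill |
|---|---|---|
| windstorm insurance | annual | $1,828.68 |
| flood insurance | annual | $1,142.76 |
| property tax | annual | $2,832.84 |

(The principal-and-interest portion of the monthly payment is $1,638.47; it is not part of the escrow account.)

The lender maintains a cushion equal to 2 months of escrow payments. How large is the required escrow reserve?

Windstorm insurance = $1,828.68
Flood insurance = $1,142.76
Property tax = $2,832.84
Total annual escrow = $5,804.28
Monthly escrow = $5,804.28 ÷ 12 = $483.69
Required cushion = 2 × $483.69 = $967.38

$967.38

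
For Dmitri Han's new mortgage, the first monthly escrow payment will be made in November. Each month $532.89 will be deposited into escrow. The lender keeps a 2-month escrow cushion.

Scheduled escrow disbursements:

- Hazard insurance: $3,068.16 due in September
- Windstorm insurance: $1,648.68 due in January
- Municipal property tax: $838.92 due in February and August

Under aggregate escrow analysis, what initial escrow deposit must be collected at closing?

$1,598.67

Cushion = 2 × $532.89 = $1,065.78
Trial balance (start $0, +$532.89 each month, − disbursements):
  Nov: +$532.89 → $532.89
  Dec: +$532.89 → $1,065.78
  Jan: +$532.89 − $1,648.68 → -$50.01
  Feb: +$532.89 − $838.92 → -$356.04
  Mar: +$532.89 → $176.85
  Apr: +$532.89 → $709.74
  May: +$532.89 → $1,242.63
  Jun: +$532.89 → $1,775.52
  Jul: +$532.89 → $2,308.41
  Aug: +$532.89 − $838.92 → $2,002.38
  Sep: +$532.89 − $3,068.16 → -$532.89
  Oct: +$532.89 → $0.00
Lowest trial balance = -$532.89 (Sep)
Initial deposit = cushion − low point = $1,065.78 − (-$532.89) = $1,598.67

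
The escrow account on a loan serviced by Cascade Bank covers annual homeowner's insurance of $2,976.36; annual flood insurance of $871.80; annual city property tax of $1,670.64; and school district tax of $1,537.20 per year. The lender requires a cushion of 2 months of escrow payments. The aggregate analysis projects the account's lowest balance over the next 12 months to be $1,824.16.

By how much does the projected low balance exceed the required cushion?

$648.16

Homeowner's insurance: $2,976.36 annually
Flood insurance: $871.80 annually
City property tax: $1,670.64 annually
School district tax: $1,537.20 annually
Total per year = $2,976.36 + $871.80 + $1,670.64 + $1,537.20 = $7,056.00
Base monthly escrow = $7,056.00 ÷ 12 = $588.00
Required reserve = 2 × $588.00 = $1,176.00
Surplus = $1,824.16 − $1,176.00 = $648.16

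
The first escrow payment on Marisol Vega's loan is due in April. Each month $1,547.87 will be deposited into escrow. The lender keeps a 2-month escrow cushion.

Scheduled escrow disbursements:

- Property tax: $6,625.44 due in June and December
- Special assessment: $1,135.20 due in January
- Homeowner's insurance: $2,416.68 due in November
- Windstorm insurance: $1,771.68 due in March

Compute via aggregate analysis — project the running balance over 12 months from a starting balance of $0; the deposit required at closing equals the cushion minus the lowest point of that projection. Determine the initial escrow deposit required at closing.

$5,077.57

Cushion = 2 × $1,547.87 = $3,095.74
Trial balance (start $0, +$1,547.87 each month, − disbursements):
  Apr: +$1,547.87 → $1,547.87
  May: +$1,547.87 → $3,095.74
  Jun: +$1,547.87 − $6,625.44 → -$1,981.83
  Jul: +$1,547.87 → -$433.96
  Aug: +$1,547.87 → $1,113.91
  Sep: +$1,547.87 → $2,661.78
  Oct: +$1,547.87 → $4,209.65
  Nov: +$1,547.87 − $2,416.68 → $3,340.84
  Dec: +$1,547.87 − $6,625.44 → -$1,736.73
  Jan: +$1,547.87 − $1,135.20 → -$1,324.06
  Feb: +$1,547.87 → $223.81
  Mar: +$1,547.87 − $1,771.68 → $0.00
Lowest trial balance = -$1,981.83 (Jun)
Initial deposit = cushion − low point = $3,095.74 − (-$1,981.83) = $5,077.57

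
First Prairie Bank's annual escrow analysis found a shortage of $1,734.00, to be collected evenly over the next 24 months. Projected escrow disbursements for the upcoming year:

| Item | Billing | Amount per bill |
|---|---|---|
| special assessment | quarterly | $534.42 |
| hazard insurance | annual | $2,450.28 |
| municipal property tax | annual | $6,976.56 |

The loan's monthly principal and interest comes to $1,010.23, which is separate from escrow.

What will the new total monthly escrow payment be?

Special assessment: $534.42 × 4 = $2,137.68 annually
Hazard insurance: $2,450.28 annually
Municipal property tax: $6,976.56 annually
Total per year = $2,137.68 + $2,450.28 + $6,976.56 = $11,564.52
Monthly = $11,564.52 / 12 = $963.71
Shortage spread = $1,734.00 ÷ 24 = $72.25/mo
Adjusted monthly = $963.71 + $72.25 = $1,035.96

$1,035.96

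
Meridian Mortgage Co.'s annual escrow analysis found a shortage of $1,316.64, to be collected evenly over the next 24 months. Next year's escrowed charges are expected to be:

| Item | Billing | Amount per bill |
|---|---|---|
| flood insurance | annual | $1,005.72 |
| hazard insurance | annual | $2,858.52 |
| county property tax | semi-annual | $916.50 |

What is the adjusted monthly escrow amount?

Flood insurance — $1,005.72 per year
Hazard insurance — $2,858.52 per year
County property tax — $916.50 × 2 = $1,833.00 per year
Combined annual = $5,697.24
Per month = $5,697.24 / 12 = $474.77
Shortage per month = $1,316.64 ÷ 24 = $54.86
Adjusted monthly = $474.77 + $54.86 = $529.63

$529.63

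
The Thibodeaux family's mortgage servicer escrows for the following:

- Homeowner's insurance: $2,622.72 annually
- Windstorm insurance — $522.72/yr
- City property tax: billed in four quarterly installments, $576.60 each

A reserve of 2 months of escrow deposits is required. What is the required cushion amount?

$908.64

Homeowner's insurance — $2,622.72
Windstorm insurance — $522.72
City property tax — $576.60 × 4 = $2,306.40
Annual escrow total = $2,622.72 + $522.72 + $2,306.40 = $5,451.84
Monthly escrow = $5,451.84 ÷ 12 = $454.32
Reserve = 2 × $454.32 = $908.64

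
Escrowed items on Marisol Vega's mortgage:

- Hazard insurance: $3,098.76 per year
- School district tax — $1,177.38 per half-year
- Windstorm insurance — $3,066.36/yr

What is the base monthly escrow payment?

$709.99

Hazard insurance: $3,098.76
School district tax: $1,177.38 × 2 = $2,354.76
Windstorm insurance: $3,066.36
Combined annual = $3,098.76 + $2,354.76 + $3,066.36 = $8,519.88
Monthly = $8,519.88 / 12 = $709.99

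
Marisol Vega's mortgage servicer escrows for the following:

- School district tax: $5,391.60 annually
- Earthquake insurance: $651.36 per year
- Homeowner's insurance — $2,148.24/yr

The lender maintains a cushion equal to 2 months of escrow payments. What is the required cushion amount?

School district tax — $5,391.60/yr
Earthquake insurance — $651.36/yr
Homeowner's insurance — $2,148.24/yr
Total per year = $5,391.60 + $651.36 + $2,148.24 = $8,191.20
Monthly = $8,191.20 / 12 = $682.60
Cushion = 2 × $682.60 = $1,365.20

$1,365.20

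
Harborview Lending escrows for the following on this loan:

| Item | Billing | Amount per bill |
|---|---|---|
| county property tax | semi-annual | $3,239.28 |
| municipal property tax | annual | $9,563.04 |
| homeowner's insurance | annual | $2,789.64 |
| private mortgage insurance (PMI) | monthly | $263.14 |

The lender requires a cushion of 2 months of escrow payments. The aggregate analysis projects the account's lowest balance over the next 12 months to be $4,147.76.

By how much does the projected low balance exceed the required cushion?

$482.94

County property tax = $3,239.28 × 2 = $6,478.56
Municipal property tax = $9,563.04
Homeowner's insurance = $2,789.64
Private mortgage insurance (PMI) = $263.14 × 12 = $3,157.68
Yearly total = $21,988.92
Base monthly escrow = $21,988.92 ÷ 12 = $1,832.41
Required cushion = 2 × $1,832.41 = $3,664.82
Surplus = $4,147.76 − $3,664.82 = $482.94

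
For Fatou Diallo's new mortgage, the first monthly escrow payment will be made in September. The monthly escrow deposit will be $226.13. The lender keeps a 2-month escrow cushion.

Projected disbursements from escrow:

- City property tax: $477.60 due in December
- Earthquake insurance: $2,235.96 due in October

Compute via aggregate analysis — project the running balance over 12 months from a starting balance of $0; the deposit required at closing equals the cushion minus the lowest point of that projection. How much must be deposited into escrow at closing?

Cushion = 2 × $226.13 = $452.26
Trial balance (start $0, +$226.13 each month, − disbursements):
  Sep: +$226.13 → $226.13
  Oct: +$226.13 − $2,235.96 → -$1,783.70
  Nov: +$226.13 → -$1,557.57
  Dec: +$226.13 − $477.60 → -$1,809.04
  Jan: +$226.13 → -$1,582.91
  Feb: +$226.13 → -$1,356.78
  Mar: +$226.13 → -$1,130.65
  Apr: +$226.13 → -$904.52
  May: +$226.13 → -$678.39
  Jun: +$226.13 → -$452.26
  Jul: +$226.13 → -$226.13
  Aug: +$226.13 → $0.00
Lowest trial balance = -$1,809.04 (Dec)
Initial deposit = cushion − low point = $452.26 − (-$1,809.04) = $2,261.30

$2,261.30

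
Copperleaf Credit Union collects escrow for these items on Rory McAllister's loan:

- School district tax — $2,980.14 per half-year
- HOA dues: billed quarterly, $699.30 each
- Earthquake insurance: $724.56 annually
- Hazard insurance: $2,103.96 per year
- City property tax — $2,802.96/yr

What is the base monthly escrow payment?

School district tax: $2,980.14 × 2 = $5,960.28 per year
HOA dues: $699.30 × 4 = $2,797.20 per year
Earthquake insurance: $724.56 per year
Hazard insurance: $2,103.96 per year
City property tax: $2,802.96 per year
Yearly total = $5,960.28 + $2,797.20 + $724.56 + $2,103.96 + $2,802.96 = $14,388.96
Monthly escrow = $14,388.96 ÷ 12 = $1,199.08

$1,199.08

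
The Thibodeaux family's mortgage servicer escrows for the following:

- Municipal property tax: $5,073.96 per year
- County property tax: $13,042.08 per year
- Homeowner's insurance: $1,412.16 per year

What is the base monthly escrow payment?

Municipal property tax — $5,073.96/yr
County property tax — $13,042.08/yr
Homeowner's insurance — $1,412.16/yr
Total annual escrow = $19,528.20
Monthly = $19,528.20 ÷ 12 = $1,627.35

$1,627.35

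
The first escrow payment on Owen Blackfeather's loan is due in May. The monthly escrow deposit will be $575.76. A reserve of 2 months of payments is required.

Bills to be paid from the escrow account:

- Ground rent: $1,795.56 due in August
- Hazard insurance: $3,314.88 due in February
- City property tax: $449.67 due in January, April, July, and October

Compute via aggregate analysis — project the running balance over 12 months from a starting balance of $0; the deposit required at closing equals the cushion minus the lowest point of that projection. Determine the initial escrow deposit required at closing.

Cushion = 2 × $575.76 = $1,151.52
Trial balance (start $0, +$575.76 each month, − disbursements):
  May: +$575.76 → $575.76
  Jun: +$575.76 → $1,151.52
  Jul: +$575.76 − $449.67 → $1,277.61
  Aug: +$575.76 − $1,795.56 → $57.81
  Sep: +$575.76 → $633.57
  Oct: +$575.76 − $449.67 → $759.66
  Nov: +$575.76 → $1,335.42
  Dec: +$575.76 → $1,911.18
  Jan: +$575.76 − $449.67 → $2,037.27
  Feb: +$575.76 − $3,314.88 → -$701.85
  Mar: +$575.76 → -$126.09
  Apr: +$575.76 − $449.67 → $0.00
Lowest trial balance = -$701.85 (Feb)
Initial deposit = cushion − low point = $1,151.52 − (-$701.85) = $1,853.37

$1,853.37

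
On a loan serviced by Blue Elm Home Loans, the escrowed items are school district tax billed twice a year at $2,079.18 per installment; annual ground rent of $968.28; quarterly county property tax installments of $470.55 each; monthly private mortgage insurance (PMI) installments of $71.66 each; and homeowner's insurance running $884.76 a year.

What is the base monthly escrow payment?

$729.46

School district tax: $2,079.18 × 2 = $4,158.36
Ground rent: $968.28
County property tax: $470.55 × 4 = $1,882.20
Private mortgage insurance (PMI): $71.66 × 12 = $859.92
Homeowner's insurance: $884.76
Yearly total = $8,753.52
Base monthly escrow = $8,753.52 / 12 = $729.46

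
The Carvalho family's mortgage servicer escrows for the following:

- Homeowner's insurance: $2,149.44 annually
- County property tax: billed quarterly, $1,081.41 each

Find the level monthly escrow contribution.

Homeowner's insurance = $2,149.44 per year
County property tax = $1,081.41 × 4 = $4,325.64 per year
Total per year = $6,475.08
Per month = $6,475.08 ÷ 12 = $539.59

$539.59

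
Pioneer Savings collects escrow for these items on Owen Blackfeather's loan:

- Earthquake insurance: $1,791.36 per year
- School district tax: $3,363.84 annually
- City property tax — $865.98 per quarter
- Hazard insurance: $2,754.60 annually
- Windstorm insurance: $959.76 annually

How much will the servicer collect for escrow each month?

$1,027.79

Earthquake insurance: $1,791.36 per year
School district tax: $3,363.84 per year
City property tax: $865.98 × 4 = $3,463.92 per year
Hazard insurance: $2,754.60 per year
Windstorm insurance: $959.76 per year
Yearly total = $1,791.36 + $3,363.84 + $3,463.92 + $2,754.60 + $959.76 = $12,333.48
Per month = $12,333.48 ÷ 12 = $1,027.79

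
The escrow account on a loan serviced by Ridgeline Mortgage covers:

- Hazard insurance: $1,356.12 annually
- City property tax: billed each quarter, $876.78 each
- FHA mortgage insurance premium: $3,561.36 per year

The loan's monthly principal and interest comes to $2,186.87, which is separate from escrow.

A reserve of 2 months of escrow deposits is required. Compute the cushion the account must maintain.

$1,404.10

Hazard insurance — $1,356.12
City property tax — $876.78 × 4 = $3,507.12
FHA mortgage insurance premium — $3,561.36
Total annual escrow = $1,356.12 + $3,507.12 + $3,561.36 = $8,424.60
Base monthly escrow = $8,424.60 ÷ 12 = $702.05
Reserve = 2 × $702.05 = $1,404.10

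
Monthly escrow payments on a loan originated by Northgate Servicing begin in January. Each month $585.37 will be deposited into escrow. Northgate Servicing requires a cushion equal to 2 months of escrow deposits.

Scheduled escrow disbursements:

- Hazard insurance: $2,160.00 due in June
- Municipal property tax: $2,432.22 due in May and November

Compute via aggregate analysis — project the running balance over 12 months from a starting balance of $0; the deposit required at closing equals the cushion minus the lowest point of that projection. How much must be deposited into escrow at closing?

$2,250.74

Cushion = 2 × $585.37 = $1,170.74
Trial balance (start $0, +$585.37 each month, − disbursements):
  Jan: +$585.37 → $585.37
  Feb: +$585.37 → $1,170.74
  Mar: +$585.37 → $1,756.11
  Apr: +$585.37 → $2,341.48
  May: +$585.37 − $2,432.22 → $494.63
  Jun: +$585.37 − $2,160.00 → -$1,080.00
  Jul: +$585.37 → -$494.63
  Aug: +$585.37 → $90.74
  Sep: +$585.37 → $676.11
  Oct: +$585.37 → $1,261.48
  Nov: +$585.37 − $2,432.22 → -$585.37
  Dec: +$585.37 → $0.00
Lowest trial balance = -$1,080.00 (Jun)
Initial deposit = cushion − low point = $1,170.74 − (-$1,080.00) = $2,250.74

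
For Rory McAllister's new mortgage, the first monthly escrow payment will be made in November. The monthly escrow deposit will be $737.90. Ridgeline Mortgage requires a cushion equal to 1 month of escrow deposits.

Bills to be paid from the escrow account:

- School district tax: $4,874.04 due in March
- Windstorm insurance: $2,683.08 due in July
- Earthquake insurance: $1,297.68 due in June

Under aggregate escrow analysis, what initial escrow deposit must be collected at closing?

$2,951.60

Cushion = 1 × $737.90 = $737.90
Trial balance (start $0, +$737.90 each month, − disbursements):
  Nov: +$737.90 → $737.90
  Dec: +$737.90 → $1,475.80
  Jan: +$737.90 → $2,213.70
  Feb: +$737.90 → $2,951.60
  Mar: +$737.90 − $4,874.04 → -$1,184.54
  Apr: +$737.90 → -$446.64
  May: +$737.90 → $291.26
  Jun: +$737.90 − $1,297.68 → -$268.52
  Jul: +$737.90 − $2,683.08 → -$2,213.70
  Aug: +$737.90 → -$1,475.80
  Sep: +$737.90 → -$737.90
  Oct: +$737.90 → $0.00
Lowest trial balance = -$2,213.70 (Jul)
Initial deposit = cushion − low point = $737.90 − (-$2,213.70) = $2,951.60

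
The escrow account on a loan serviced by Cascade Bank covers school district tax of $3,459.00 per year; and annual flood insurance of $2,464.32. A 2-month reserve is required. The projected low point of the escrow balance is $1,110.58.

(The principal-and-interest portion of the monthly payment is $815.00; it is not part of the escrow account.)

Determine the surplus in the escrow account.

$123.36

School district tax = $3,459.00
Flood insurance = $2,464.32
Total annual escrow = $3,459.00 + $2,464.32 = $5,923.32
Monthly = $5,923.32 ÷ 12 = $493.61
Cushion = 2 × $493.61 = $987.22
Excess over cushion: $1,110.58 − $987.22 = $123.36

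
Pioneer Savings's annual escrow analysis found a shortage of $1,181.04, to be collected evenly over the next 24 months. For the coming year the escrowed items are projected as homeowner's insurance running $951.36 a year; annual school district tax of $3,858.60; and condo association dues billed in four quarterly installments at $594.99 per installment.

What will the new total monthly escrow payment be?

Homeowner's insurance = $951.36 annually
School district tax = $3,858.60 annually
Condo association dues = $594.99 × 4 = $2,379.96 annually
Annual escrow total = $951.36 + $3,858.60 + $2,379.96 = $7,189.92
Per month = $7,189.92 / 12 = $599.16
Monthly shortage recovery: $1,181.04 ÷ 24 = $49.21
Adjusted monthly = $599.16 + $49.21 = $648.37

$648.37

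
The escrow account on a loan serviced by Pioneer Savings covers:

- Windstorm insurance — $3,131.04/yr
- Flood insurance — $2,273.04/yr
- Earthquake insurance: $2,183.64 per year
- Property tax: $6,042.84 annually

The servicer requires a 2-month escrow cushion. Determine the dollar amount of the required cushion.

Windstorm insurance = $3,131.04 per year
Flood insurance = $2,273.04 per year
Earthquake insurance = $2,183.64 per year
Property tax = $6,042.84 per year
Combined annual = $13,630.56
Monthly = $13,630.56 / 12 = $1,135.88
Cushion = 2 × $1,135.88 = $2,271.76

$2,271.76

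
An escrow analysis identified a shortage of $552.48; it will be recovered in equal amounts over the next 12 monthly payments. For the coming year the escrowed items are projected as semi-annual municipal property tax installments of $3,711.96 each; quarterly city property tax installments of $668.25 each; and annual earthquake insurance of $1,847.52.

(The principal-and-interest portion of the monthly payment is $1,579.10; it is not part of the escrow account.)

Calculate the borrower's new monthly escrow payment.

$1,041.41

Municipal property tax = $3,711.96 × 2 = $7,423.92
City property tax = $668.25 × 4 = $2,673.00
Earthquake insurance = $1,847.52
Yearly total = $7,423.92 + $2,673.00 + $1,847.52 = $11,944.44
Monthly = $11,944.44 / 12 = $995.37
Shortage spread = $552.48 / 12 = $46.04/mo
New monthly escrow = $995.37 + $46.04 = $1,041.41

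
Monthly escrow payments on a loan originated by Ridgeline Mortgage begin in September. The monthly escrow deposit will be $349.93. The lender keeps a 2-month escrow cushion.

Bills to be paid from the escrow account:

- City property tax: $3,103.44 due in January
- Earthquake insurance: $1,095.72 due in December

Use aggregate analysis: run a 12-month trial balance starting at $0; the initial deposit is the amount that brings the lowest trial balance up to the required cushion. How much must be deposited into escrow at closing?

Cushion = 2 × $349.93 = $699.86
Trial balance (start $0, +$349.93 each month, − disbursements):
  Sep: +$349.93 → $349.93
  Oct: +$349.93 → $699.86
  Nov: +$349.93 → $1,049.79
  Dec: +$349.93 − $1,095.72 → $304.00
  Jan: +$349.93 − $3,103.44 → -$2,449.51
  Feb: +$349.93 → -$2,099.58
  Mar: +$349.93 → -$1,749.65
  Apr: +$349.93 → -$1,399.72
  May: +$349.93 → -$1,049.79
  Jun: +$349.93 → -$699.86
  Jul: +$349.93 → -$349.93
  Aug: +$349.93 → $0.00
Lowest trial balance = -$2,449.51 (Jan)
Initial deposit = cushion − low point = $699.86 − (-$2,449.51) = $3,149.37

$3,149.37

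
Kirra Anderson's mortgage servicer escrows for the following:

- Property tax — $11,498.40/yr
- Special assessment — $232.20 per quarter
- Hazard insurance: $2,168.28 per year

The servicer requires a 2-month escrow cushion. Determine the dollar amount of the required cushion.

$2,432.58

Property tax: $11,498.40 annually
Special assessment: $232.20 × 4 = $928.80 annually
Hazard insurance: $2,168.28 annually
Total annual escrow = $14,595.48
Per month = $14,595.48 ÷ 12 = $1,216.29
Reserve = 2 × $1,216.29 = $2,432.58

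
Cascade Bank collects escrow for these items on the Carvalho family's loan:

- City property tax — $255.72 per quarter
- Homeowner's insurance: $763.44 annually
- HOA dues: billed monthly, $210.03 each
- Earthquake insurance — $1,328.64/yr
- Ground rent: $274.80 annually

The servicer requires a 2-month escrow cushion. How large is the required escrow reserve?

$985.02

City property tax — $255.72 × 4 = $1,022.88
Homeowner's insurance — $763.44
HOA dues — $210.03 × 12 = $2,520.36
Earthquake insurance — $1,328.64
Ground rent — $274.80
Total annual escrow = $5,910.12
Monthly escrow = $5,910.12 ÷ 12 = $492.51
Reserve = 2 × $492.51 = $985.02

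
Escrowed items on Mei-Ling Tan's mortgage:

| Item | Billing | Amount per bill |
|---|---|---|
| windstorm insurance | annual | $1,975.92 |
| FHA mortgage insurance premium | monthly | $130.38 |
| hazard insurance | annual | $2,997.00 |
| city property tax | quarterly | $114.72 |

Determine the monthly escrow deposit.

Windstorm insurance: $1,975.92/yr
FHA mortgage insurance premium: $130.38 × 12 = $1,564.56/yr
Hazard insurance: $2,997.00/yr
City property tax: $114.72 × 4 = $458.88/yr
Total annual escrow = $1,975.92 + $1,564.56 + $2,997.00 + $458.88 = $6,996.36
Monthly escrow = $6,996.36 / 12 = $583.03

$583.03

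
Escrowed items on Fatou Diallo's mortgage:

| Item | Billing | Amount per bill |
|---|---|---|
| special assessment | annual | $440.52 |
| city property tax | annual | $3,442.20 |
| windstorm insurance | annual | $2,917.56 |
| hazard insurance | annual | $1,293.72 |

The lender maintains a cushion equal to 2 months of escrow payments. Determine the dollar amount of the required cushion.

$1,349.00

Special assessment — $440.52
City property tax — $3,442.20
Windstorm insurance — $2,917.56
Hazard insurance — $1,293.72
Annual escrow total = $440.52 + $3,442.20 + $2,917.56 + $1,293.72 = $8,094.00
Monthly escrow = $8,094.00 / 12 = $674.50
Cushion = 2 × $674.50 = $1,349.00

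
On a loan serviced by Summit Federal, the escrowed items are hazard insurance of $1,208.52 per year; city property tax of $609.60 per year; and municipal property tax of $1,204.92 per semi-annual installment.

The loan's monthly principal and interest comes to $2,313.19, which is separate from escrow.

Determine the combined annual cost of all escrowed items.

Hazard insurance: $1,208.52 per year
City property tax: $609.60 per year
Municipal property tax: $1,204.92 × 2 = $2,409.84 per year
Total annual escrow = $1,208.52 + $609.60 + $2,409.84 = $4,227.96

$4,227.96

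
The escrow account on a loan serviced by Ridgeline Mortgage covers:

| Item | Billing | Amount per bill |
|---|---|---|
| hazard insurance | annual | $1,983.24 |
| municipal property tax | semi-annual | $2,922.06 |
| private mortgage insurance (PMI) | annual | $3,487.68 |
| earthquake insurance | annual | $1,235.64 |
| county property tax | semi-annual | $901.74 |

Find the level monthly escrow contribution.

Hazard insurance: $1,983.24
Municipal property tax: $2,922.06 × 2 = $5,844.12
Private mortgage insurance (PMI): $3,487.68
Earthquake insurance: $1,235.64
County property tax: $901.74 × 2 = $1,803.48
Yearly total = $1,983.24 + $5,844.12 + $3,487.68 + $1,235.64 + $1,803.48 = $14,354.16
Monthly = $14,354.16 / 12 = $1,196.18

$1,196.18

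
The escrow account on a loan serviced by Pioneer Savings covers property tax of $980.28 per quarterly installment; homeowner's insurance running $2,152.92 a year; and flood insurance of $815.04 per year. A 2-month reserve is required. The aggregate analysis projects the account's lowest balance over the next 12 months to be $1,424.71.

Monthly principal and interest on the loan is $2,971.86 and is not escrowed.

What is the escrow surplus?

$276.53

Property tax: $980.28 × 4 = $3,921.12/yr
Homeowner's insurance: $2,152.92/yr
Flood insurance: $815.04/yr
Total per year = $3,921.12 + $2,152.92 + $815.04 = $6,889.08
Per month = $6,889.08 ÷ 12 = $574.09
Cushion = 2 × $574.09 = $1,148.18
Surplus = $1,424.71 − $1,148.18 = $276.53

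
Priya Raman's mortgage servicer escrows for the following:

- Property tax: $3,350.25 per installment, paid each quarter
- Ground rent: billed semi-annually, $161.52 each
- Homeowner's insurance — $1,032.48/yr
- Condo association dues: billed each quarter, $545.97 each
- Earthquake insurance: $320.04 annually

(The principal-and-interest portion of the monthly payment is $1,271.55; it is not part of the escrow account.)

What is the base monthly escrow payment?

$1,438.37

Property tax: $3,350.25 × 4 = $13,401.00/yr
Ground rent: $161.52 × 2 = $323.04/yr
Homeowner's insurance: $1,032.48/yr
Condo association dues: $545.97 × 4 = $2,183.88/yr
Earthquake insurance: $320.04/yr
Combined annual = $17,260.44
Per month = $17,260.44 / 12 = $1,438.37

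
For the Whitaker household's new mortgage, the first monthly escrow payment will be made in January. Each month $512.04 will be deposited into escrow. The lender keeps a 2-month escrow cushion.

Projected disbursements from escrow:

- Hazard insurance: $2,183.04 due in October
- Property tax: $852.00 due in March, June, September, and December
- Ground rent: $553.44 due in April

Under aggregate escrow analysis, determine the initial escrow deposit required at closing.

Cushion = 2 × $512.04 = $1,024.08
Trial balance (start $0, +$512.04 each month, − disbursements):
  Jan: +$512.04 → $512.04
  Feb: +$512.04 → $1,024.08
  Mar: +$512.04 − $852.00 → $684.12
  Apr: +$512.04 − $553.44 → $642.72
  May: +$512.04 → $1,154.76
  Jun: +$512.04 − $852.00 → $814.80
  Jul: +$512.04 → $1,326.84
  Aug: +$512.04 → $1,838.88
  Sep: +$512.04 − $852.00 → $1,498.92
  Oct: +$512.04 − $2,183.04 → -$172.08
  Nov: +$512.04 → $339.96
  Dec: +$512.04 − $852.00 → $0.00
Lowest trial balance = -$172.08 (Oct)
Initial deposit = cushion − low point = $1,024.08 − (-$172.08) = $1,196.16

$1,196.16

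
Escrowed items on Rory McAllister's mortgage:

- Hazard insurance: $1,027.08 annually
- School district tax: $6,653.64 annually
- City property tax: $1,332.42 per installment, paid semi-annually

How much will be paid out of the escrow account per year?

Hazard insurance: $1,027.08 per year
School district tax: $6,653.64 per year
City property tax: $1,332.42 × 2 = $2,664.84 per year
Total per year = $1,027.08 + $6,653.64 + $2,664.84 = $10,345.56

$10,345.56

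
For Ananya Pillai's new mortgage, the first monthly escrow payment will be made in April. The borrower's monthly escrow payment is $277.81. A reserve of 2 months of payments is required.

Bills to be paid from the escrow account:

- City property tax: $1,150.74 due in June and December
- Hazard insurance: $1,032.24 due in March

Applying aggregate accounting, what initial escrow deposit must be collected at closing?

Cushion = 2 × $277.81 = $555.62
Trial balance (start $0, +$277.81 each month, − disbursements):
  Apr: +$277.81 → $277.81
  May: +$277.81 → $555.62
  Jun: +$277.81 − $1,150.74 → -$317.31
  Jul: +$277.81 → -$39.50
  Aug: +$277.81 → $238.31
  Sep: +$277.81 → $516.12
  Oct: +$277.81 → $793.93
  Nov: +$277.81 → $1,071.74
  Dec: +$277.81 − $1,150.74 → $198.81
  Jan: +$277.81 → $476.62
  Feb: +$277.81 → $754.43
  Mar: +$277.81 − $1,032.24 → $0.00
Lowest trial balance = -$317.31 (Jun)
Initial deposit = cushion − low point = $555.62 − (-$317.31) = $872.93

$872.93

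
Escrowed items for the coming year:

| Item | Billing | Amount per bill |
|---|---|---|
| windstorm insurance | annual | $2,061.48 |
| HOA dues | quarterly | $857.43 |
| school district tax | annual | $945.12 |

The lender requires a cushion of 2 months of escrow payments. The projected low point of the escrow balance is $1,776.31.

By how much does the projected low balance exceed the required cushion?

Windstorm insurance: $2,061.48
HOA dues: $857.43 × 4 = $3,429.72
School district tax: $945.12
Total per year = $2,061.48 + $3,429.72 + $945.12 = $6,436.32
Per month = $6,436.32 / 12 = $536.36
Required cushion = 2 × $536.36 = $1,072.72
Surplus = $1,776.31 − $1,072.72 = $703.59

$703.59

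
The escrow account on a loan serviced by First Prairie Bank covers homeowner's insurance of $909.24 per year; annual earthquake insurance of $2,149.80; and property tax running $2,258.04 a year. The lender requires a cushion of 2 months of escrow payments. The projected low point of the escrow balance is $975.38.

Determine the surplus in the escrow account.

$89.20

Homeowner's insurance: $909.24 per year
Earthquake insurance: $2,149.80 per year
Property tax: $2,258.04 per year
Combined annual = $909.24 + $2,149.80 + $2,258.04 = $5,317.08
Monthly = $5,317.08 / 12 = $443.09
Required reserve = 2 × $443.09 = $886.18
Excess over cushion: $975.38 − $886.18 = $89.20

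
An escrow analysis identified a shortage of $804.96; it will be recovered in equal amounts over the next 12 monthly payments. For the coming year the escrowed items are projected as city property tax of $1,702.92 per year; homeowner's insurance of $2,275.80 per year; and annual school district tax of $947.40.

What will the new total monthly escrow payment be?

City property tax: $1,702.92/yr
Homeowner's insurance: $2,275.80/yr
School district tax: $947.40/yr
Yearly total = $1,702.92 + $2,275.80 + $947.40 = $4,926.12
Monthly = $4,926.12 / 12 = $410.51
Shortage spread = $804.96 ÷ 12 = $67.08/mo
New monthly escrow = $410.51 + $67.08 = $477.59

$477.59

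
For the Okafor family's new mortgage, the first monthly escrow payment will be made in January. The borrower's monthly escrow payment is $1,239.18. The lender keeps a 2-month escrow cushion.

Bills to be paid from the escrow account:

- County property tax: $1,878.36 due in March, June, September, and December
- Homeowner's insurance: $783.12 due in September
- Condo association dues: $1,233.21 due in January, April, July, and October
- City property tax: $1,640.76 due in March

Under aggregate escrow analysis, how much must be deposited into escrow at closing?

Cushion = 2 × $1,239.18 = $2,478.36
Trial balance (start $0, +$1,239.18 each month, − disbursements):
  Jan: +$1,239.18 − $1,233.21 → $5.97
  Feb: +$1,239.18 → $1,245.15
  Mar: +$1,239.18 − $3,519.12 → -$1,034.79
  Apr: +$1,239.18 − $1,233.21 → -$1,028.82
  May: +$1,239.18 → $210.36
  Jun: +$1,239.18 − $1,878.36 → -$428.82
  Jul: +$1,239.18 − $1,233.21 → -$422.85
  Aug: +$1,239.18 → $816.33
  Sep: +$1,239.18 − $2,661.48 → -$605.97
  Oct: +$1,239.18 − $1,233.21 → -$600.00
  Nov: +$1,239.18 → $639.18
  Dec: +$1,239.18 − $1,878.36 → $0.00
Lowest trial balance = -$1,034.79 (Mar)
Initial deposit = cushion − low point = $2,478.36 − (-$1,034.79) = $3,513.15

$3,513.15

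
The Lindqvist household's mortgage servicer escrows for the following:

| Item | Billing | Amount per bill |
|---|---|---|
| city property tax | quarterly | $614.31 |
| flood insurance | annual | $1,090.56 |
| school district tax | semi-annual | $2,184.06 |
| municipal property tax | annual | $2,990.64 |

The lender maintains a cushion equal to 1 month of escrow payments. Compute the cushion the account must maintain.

City property tax: $614.31 × 4 = $2,457.24 annually
Flood insurance: $1,090.56 annually
School district tax: $2,184.06 × 2 = $4,368.12 annually
Municipal property tax: $2,990.64 annually
Combined annual = $10,906.56
Base monthly escrow = $10,906.56 / 12 = $908.88
Reserve = 1 × $908.88 = $908.88

$908.88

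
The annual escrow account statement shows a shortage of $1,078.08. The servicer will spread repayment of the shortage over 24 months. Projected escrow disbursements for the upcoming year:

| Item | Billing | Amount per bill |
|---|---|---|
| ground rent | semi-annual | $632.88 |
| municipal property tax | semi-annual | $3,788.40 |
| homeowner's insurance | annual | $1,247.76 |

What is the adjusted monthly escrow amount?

$885.78

Ground rent: $632.88 × 2 = $1,265.76 per year
Municipal property tax: $3,788.40 × 2 = $7,576.80 per year
Homeowner's insurance: $1,247.76 per year
Annual escrow total = $1,265.76 + $7,576.80 + $1,247.76 = $10,090.32
Per month = $10,090.32 / 12 = $840.86
Shortage spread = $1,078.08 / 24 = $44.92/mo
New monthly escrow = $840.86 + $44.92 = $885.78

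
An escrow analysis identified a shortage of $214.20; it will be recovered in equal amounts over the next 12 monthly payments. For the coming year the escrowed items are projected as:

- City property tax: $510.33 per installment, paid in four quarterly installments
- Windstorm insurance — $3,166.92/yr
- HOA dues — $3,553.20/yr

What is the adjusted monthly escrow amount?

City property tax — $510.33 × 4 = $2,041.32
Windstorm insurance — $3,166.92
HOA dues — $3,553.20
Total per year = $8,761.44
Per month = $8,761.44 / 12 = $730.12
Shortage spread = $214.20 / 12 = $17.85/mo
New monthly escrow = $730.12 + $17.85 = $747.97

$747.97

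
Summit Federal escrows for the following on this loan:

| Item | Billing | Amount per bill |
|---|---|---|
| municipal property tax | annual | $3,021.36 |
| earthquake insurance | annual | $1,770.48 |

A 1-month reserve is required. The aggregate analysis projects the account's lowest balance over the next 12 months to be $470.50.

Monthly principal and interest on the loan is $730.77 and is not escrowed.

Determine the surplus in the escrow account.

Municipal property tax: $3,021.36/yr
Earthquake insurance: $1,770.48/yr
Total per year = $3,021.36 + $1,770.48 = $4,791.84
Monthly = $4,791.84 / 12 = $399.32
Required reserve = 1 × $399.32 = $399.32
Excess over cushion: $470.50 − $399.32 = $71.18

$71.18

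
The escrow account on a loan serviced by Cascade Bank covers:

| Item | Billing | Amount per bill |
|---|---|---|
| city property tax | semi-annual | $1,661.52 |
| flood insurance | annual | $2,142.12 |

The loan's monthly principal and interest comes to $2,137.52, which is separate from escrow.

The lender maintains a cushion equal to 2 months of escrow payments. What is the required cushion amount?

$910.86

City property tax = $1,661.52 × 2 = $3,323.04
Flood insurance = $2,142.12
Combined annual = $3,323.04 + $2,142.12 = $5,465.16
Monthly = $5,465.16 ÷ 12 = $455.43
Required cushion = 2 × $455.43 = $910.86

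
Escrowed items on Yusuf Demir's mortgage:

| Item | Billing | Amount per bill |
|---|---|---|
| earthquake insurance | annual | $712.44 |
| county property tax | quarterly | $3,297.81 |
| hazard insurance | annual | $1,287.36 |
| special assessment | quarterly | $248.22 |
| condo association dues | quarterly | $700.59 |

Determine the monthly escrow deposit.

Earthquake insurance: $712.44/yr
County property tax: $3,297.81 × 4 = $13,191.24/yr
Hazard insurance: $1,287.36/yr
Special assessment: $248.22 × 4 = $992.88/yr
Condo association dues: $700.59 × 4 = $2,802.36/yr
Annual escrow total = $18,986.28
Base monthly escrow = $18,986.28 / 12 = $1,582.19

$1,582.19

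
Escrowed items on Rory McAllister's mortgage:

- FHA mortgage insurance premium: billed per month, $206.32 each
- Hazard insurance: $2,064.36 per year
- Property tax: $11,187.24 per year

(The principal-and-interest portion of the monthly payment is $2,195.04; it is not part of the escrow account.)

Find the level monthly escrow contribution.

$1,310.62

FHA mortgage insurance premium: $206.32 × 12 = $2,475.84 per year
Hazard insurance: $2,064.36 per year
Property tax: $11,187.24 per year
Total annual escrow = $15,727.44
Monthly escrow = $15,727.44 / 12 = $1,310.62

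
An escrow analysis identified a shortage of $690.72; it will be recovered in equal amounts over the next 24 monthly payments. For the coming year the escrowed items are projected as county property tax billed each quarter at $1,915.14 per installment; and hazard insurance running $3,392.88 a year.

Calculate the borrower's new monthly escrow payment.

County property tax: $1,915.14 × 4 = $7,660.56
Hazard insurance: $3,392.88
Yearly total = $7,660.56 + $3,392.88 = $11,053.44
Base monthly escrow = $11,053.44 / 12 = $921.12
Shortage spread = $690.72 ÷ 24 = $28.78/mo
New monthly escrow = $921.12 + $28.78 = $949.90

$949.90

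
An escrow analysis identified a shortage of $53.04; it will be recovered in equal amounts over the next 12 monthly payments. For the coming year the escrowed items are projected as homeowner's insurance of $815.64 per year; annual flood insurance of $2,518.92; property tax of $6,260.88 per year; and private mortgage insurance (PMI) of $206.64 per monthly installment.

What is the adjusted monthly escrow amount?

$1,010.68

Homeowner's insurance = $815.64 per year
Flood insurance = $2,518.92 per year
Property tax = $6,260.88 per year
Private mortgage insurance (PMI) = $206.64 × 12 = $2,479.68 per year
Total per year = $815.64 + $2,518.92 + $6,260.88 + $2,479.68 = $12,075.12
Monthly escrow = $12,075.12 ÷ 12 = $1,006.26
Shortage spread = $53.04 ÷ 12 = $4.42/mo
New monthly escrow = $1,006.26 + $4.42 = $1,010.68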